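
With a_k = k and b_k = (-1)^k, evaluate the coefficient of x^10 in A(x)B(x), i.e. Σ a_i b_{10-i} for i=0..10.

Write out a_i and b_{10-i} for i = 0,…,10 and sum the products.
Σ = 0·1 + 1·(-1) + 2·1 + 3·(-1) + 4·1 + 5·(-1) + 6·1 + 7·(-1) + 8·1 + 9·(-1) + 10·1 = 5.

5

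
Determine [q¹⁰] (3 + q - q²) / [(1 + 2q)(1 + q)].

4607

The denominator gives the recurrence a_n = −3a_(n−1) − 2a_(n−2) for n ≥ 3; the numerator fixes a_0 = 3, a_1 = -8, a_2 = 17.
Iterating: 3, -8, 17, -35, 71, -143, 287, -575, 1151, -2303, 4607, so a_10 = 4607.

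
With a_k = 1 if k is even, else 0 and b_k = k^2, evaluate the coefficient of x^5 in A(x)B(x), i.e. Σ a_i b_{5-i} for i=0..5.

This is [x^5] in the product of the two ordinary generating functions.
Σ = 1·25 + 0·16 + 1·9 + 0·4 + 1·1 + 0·0 = 35.

35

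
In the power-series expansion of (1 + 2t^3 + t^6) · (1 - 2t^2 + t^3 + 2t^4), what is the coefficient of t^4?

(1 + 2t^3 + t^6) has coefficients 1,0,0,2,0 for degrees 0…4.
(1 - 2t^2 + t^3 + 2t^4) has coefficients 1,0,-2,1,2 for degrees 0…4.
[t^4] = 1·2 + 2·0 = 2.

2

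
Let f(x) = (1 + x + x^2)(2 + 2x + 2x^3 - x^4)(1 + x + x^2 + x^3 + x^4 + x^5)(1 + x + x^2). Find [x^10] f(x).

(1 + x + x^2) has coefficients 1,1,1 for degrees 0…2.
(2 + 2x + 2x^3 - x^4) has coefficients 2,2,0,2,-1,0,0,0,0,0,0 for degrees 0…10.
Multiplying by (1 + x + x^2 + x^3 + x^4 + x^5) gives running coefficients 2,4,4,6,5,5,3,1,1,-1,0 for degrees 0…10.
Finally multiplying by (1 + x + x^2), the product of all factors after the first has coefficients 2,6,10,14,15,16,13,9,5,1,0 for degrees 0…10.
[x^10] = 1·0 + 1·1 + 1·5 = 6.

6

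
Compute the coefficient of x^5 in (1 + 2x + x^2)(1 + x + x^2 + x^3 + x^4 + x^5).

(1 + 2x + x^2) has coefficients 1,2,1 for degrees 0…2.
(1 + x + x^2 + x^3 + x^4 + x^5) has coefficients 1,1,1,1,1,1 for degrees 0…5.
[x^5] = 1·1 + 2·1 + 1·1 = 4.

4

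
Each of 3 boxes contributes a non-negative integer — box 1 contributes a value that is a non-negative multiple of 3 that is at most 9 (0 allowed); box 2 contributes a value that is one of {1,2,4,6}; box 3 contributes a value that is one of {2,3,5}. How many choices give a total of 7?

4

The generating function for the choices is (1 + t³ + t⁶ + t⁹)·(t + t² + t⁴ + t⁶)·(t² + t³ + t⁵); the count is [t⁷].
(1 + t³ + t⁶ + t⁹) has coefficients 1,0,0,1,0,0,1,0 for degrees 0…7.
(t + t² + t⁴ + t⁶) has coefficients 0,1,1,0,1,0,1,0 for degrees 0…7.
Finally multiplying by (t² + t³ + t⁵), the product of all factors after the first has coefficients 0,0,0,1,2,1,2,2 for degrees 0…7.
[t⁷] = 1·2 + 1·2 + 1·0 = 4.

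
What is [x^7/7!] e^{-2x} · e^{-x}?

The EGF product rule gives c_7 = Σ_{k_1+k_2=7} C(7; k_1,k_2) · ∏ g_i(k_i), where e^{-2x} gives (-2)^k; e^{-x} gives (-1)^k.
g_1(k) for k = 0…7: 1, -2, 4, -8, 16, -32, 64, -128.
g_2(k) for k = 0…7: 1, -1, 1, -1, 1, -1, 1, -1.
c_7 = Σ_k C(7,k)·g_1(k)·g_2(7−k) = 1·1·(-1) + 7·(-2)·1 + 21·4·(-1) + 35·(-8)·1 + 35·16·(-1) + 21·(-32)·1 + 7·64·(-1) + 1·(-128)·1 = −1 − 14 − 84 − 280 − 560 − 672 − 448 − 128 = -2187.

-2187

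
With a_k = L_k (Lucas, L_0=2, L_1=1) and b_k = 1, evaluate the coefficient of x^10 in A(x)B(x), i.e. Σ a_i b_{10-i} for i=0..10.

321

Write out a_i and b_{10-i} for i = 0,…,10 and sum the products.
Σ = 2·1 + 1·1 + 3·1 + 4·1 + 7·1 + 11·1 + 18·1 + 29·1 + 47·1 + 76·1 + 123·1 = 321.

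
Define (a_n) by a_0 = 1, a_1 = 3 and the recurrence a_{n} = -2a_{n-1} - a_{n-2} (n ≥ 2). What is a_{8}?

The ordinary generating function has denominator 1 + 2x + x^2.
Iterating the recurrence: a_0,…,a_{8} = 1, 3, -7, 11, -15, 19, -23, 27, -31.

-31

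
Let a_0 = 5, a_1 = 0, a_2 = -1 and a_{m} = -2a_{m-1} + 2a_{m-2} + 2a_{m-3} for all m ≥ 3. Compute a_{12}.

-41840

The ordinary generating function has denominator 1 + 2y - 2y^2 - 2y^3.
Iterating the recurrence: a_0,…,a_{12} = 5, 0, -1, 12, -26, 74, -176, 448, -1100, 2744, -6792, 16872, -41840.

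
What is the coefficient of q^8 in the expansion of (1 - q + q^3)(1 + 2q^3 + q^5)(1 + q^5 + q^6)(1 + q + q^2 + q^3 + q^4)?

4

(1 - q + q^3) has coefficients 1,-1,0,1 for degrees 0…3.
(1 + 2q^3 + q^5) has coefficients 1,0,0,2,0,1,0,0,0 for degrees 0…8.
Multiplying by (1 + q^5 + q^6) gives running coefficients 1,0,0,2,0,2,1,0,2 for degrees 0…8.
Finally multiplying by (1 + q + q^2 + q^3 + q^4), the product of all factors after the first has coefficients 1,1,1,3,3,4,5,5,5 for degrees 0…8.
[q^8] = 1·5 − 1·5 + 1·4 = 4.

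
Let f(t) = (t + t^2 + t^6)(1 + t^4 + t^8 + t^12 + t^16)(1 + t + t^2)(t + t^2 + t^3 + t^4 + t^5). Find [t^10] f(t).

10

(t + t^2 + t^6) has coefficients 0,1,1,0,0,0,1 for degrees 0…6.
(1 + t^4 + t^8 + t^12 + t^16) has coefficients 1,0,0,0,1,0,0,0,1,0,0 for degrees 0…10.
Multiplying by (1 + t + t^2) gives running coefficients 1,1,1,0,1,1,1,0,1,1,1 for degrees 0…10.
Finally multiplying by (t + t^2 + t^3 + t^4 + t^5), the product of all factors after the first has coefficients 0,1,2,3,3,4,4,4,3,4,4 for degrees 0…10.
[t^10] = 1·4 + 1·3 + 1·3 = 10.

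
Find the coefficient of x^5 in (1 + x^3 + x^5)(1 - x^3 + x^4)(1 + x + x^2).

(1 + x^3 + x^5) has coefficients 1,0,0,1,0,1 for degrees 0…5.
(1 - x^3 + x^4) has coefficients 1,0,0,-1,1,0 for degrees 0…5.
Finally multiplying by (1 + x + x^2), the product of all factors after the first has coefficients 1,1,1,-1,0,0 for degrees 0…5.
[x^5] = 1·0 + 1·1 + 1·1 = 2.

2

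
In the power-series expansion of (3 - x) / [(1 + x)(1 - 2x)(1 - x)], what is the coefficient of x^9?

Partial fractions give a closed form: a_n = (2/3)·(-1)^n + (10/3)·2^n + (-1)·1^n.
At n = 9: a_9 = 1705.

1705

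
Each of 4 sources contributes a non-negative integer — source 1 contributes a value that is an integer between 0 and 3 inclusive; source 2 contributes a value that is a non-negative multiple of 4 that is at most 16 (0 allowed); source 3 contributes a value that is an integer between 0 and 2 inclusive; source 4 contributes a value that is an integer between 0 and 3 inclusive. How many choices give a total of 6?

The generating function for the choices is (1 + y + y² + y³)·(1 + y⁴ + y⁸ + y¹² + y¹⁶)·(1 + y + y²)·(1 + y + y² + y³); the count is [y⁶].
(1 + y + y² + y³) has coefficients 1,1,1,1 for degrees 0…3.
(1 + y⁴ + y⁸ + y¹² + y¹⁶) has coefficients 1,0,0,0,1,0,0 for degrees 0…6.
Multiplying by (1 + y + y²) gives running coefficients 1,1,1,0,1,1,1 for degrees 0…6.
Finally multiplying by (1 + y + y² + y³), the product of all factors after the first has coefficients 1,2,3,3,3,3,3 for degrees 0…6.
[y⁶] = 1·3 + 1·3 + 1·3 + 1·3 = 12.

12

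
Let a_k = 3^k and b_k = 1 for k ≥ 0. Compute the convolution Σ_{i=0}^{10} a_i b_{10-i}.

88573

The convolution is the t^10 coefficient of A(t)B(t).
Σ = 1·1 + 3·1 + 9·1 + 27·1 + 81·1 + 243·1 + 729·1 + 2187·1 + 6561·1 + 19683·1 + 59049·1 = 88573.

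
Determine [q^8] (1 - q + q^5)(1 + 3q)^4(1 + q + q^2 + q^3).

94

(1 - q + q^5) has coefficients 1,-1,0,0,0,1 for degrees 0…5.
(1 + 3q)^4 has coefficients 1,12,54,108,81,0,0,0,0 for degrees 0…8.
Finally multiplying by (1 + q + q^2 + q^3), the product of all factors after the first has coefficients 1,13,67,175,255,243,189,81,0 for degrees 0…8.
[q^8] = 1·0 − 1·81 + 1·175 = 94.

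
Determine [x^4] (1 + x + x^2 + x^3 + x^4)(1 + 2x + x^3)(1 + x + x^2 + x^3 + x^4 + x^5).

15

(1 + x + x^2 + x^3 + x^4) has coefficients 1,1,1,1,1 for degrees 0…4.
(1 + 2x + x^3) has coefficients 1,2,0,1,0 for degrees 0…4.
Finally multiplying by (1 + x + x^2 + x^3 + x^4 + x^5), the product of all factors after the first has coefficients 1,3,3,4,4 for degrees 0…4.
[x^4] = 1·4 + 1·4 + 1·3 + 1·3 + 1·1 = 15.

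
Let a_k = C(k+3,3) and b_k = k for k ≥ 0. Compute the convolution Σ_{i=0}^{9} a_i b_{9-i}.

The convolution is the x^9 coefficient of A(x)B(x).
Σ = 1·9 + 4·8 + 10·7 + 20·6 + 35·5 + 56·4 + 84·3 + 120·2 + 165·1 + 220·0 = 1287.

1287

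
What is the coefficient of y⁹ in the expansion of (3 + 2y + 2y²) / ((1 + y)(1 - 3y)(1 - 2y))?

The denominator gives the recurrence a_n = 4a_(n−1) − a_(n−2) − 6a_(n−3) for n ≥ 3; the numerator fixes a_0 = 3, a_1 = 14, a_2 = 55.
Iterating: 3, 14, 55, 188, 613, 1934, 5995, 18368, 55873, 169154, so a_9 = 169154.

169154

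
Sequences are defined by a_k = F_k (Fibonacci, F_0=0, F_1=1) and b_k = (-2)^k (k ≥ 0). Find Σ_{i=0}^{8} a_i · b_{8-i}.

The convolution is the t^8 coefficient of A(t)B(t).
Σ = 0·256 + 1·(-128) + 1·64 + 2·(-32) + 3·16 + 5·(-8) + 8·4 + 13·(-2) + 21·1 = -93.

-93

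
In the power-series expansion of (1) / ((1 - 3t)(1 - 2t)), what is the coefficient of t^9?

Partial fractions give a closed form: a_n = (3)·3^n + (-2)·2^n.
At n = 9: a_9 = 58025.

58025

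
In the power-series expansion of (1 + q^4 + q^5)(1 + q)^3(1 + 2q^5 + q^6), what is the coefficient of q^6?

(1 + q^4 + q^5) has coefficients 1,0,0,0,1,1 for degrees 0…5.
(1 + q)^3 has coefficients 1,3,3,1,0,0,0 for degrees 0…6.
Finally multiplying by (1 + 2q^5 + q^6), the product of all factors after the first has coefficients 1,3,3,1,0,2,7 for degrees 0…6.
[q^6] = 1·7 + 1·3 + 1·3 = 13.

13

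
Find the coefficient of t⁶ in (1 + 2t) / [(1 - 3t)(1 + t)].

The denominator gives the recurrence a_n = 2a_(n−1) + 3a_(n−2) for n ≥ 3; the numerator fixes a_0 = 1, a_1 = 4, a_2 = 11.
Iterating: 1, 4, 11, 34, 101, 304, 911, so a_6 = 911.

911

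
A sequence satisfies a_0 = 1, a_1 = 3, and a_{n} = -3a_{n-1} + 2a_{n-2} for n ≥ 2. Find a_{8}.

-15311

The ordinary generating function has denominator 1 + 3t - 2t^2.
Iterating the recurrence: a_0,…,a_{8} = 1, 3, -7, 27, -95, 339, -1207, 4299, -15311.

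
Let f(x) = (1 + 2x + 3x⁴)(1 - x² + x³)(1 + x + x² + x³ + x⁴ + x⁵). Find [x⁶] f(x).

(1 + 2x + 3x⁴) has coefficients 1,2,0,0,3 for degrees 0…4.
(1 - x² + x³) has coefficients 1,0,-1,1,0,0,0 for degrees 0…6.
Finally multiplying by (1 + x + x² + x³ + x⁴ + x⁵), the product of all factors after the first has coefficients 1,1,0,1,1,1,0 for degrees 0…6.
[x⁶] = 1·0 + 2·1 + 3·0 = 2.

2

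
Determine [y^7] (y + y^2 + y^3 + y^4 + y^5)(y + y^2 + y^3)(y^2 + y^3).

6

(y + y^2 + y^3 + y^4 + y^5) has coefficients 0,1,1,1,1,1 for degrees 0…5.
(y + y^2 + y^3) has coefficients 0,1,1,1,0,0,0,0 for degrees 0…7.
Finally multiplying by (y^2 + y^3), the product of all factors after the first has coefficients 0,0,0,1,2,2,1,0 for degrees 0…7.
[y^7] = 1·1 + 1·2 + 1·2 + 1·1 + 1·0 = 6.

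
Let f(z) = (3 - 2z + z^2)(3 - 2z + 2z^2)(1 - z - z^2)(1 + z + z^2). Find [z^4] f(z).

(3 - 2z + z^2) has coefficients 3,-2,1 for degrees 0…2.
(3 - 2z + 2z^2) has coefficients 3,-2,2,0,0 for degrees 0…4.
Multiplying by (1 - z - z^2) gives running coefficients 3,-5,1,0,-2 for degrees 0…4.
Finally multiplying by (1 + z + z^2), the product of all factors after the first has coefficients 3,-2,-1,-4,-1 for degrees 0…4.
[z^4] = 3·(-1) − 2·(-4) + 1·(-1) = 4.

4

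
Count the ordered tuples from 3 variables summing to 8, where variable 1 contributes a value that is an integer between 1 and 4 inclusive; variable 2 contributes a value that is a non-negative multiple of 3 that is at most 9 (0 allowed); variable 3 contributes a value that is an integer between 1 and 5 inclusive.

7

The generating function for the choices is (q + q² + q³ + q⁴)·(1 + q³ + q⁶ + q⁹)·(q + q² + q³ + q⁴ + q⁵); the count is [q⁸].
(q + q² + q³ + q⁴) has coefficients 0,1,1,1,1 for degrees 0…4.
(1 + q³ + q⁶ + q⁹) has coefficients 1,0,0,1,0,0,1,0,0 for degrees 0…8.
Finally multiplying by (q + q² + q³ + q⁴ + q⁵), the product of all factors after the first has coefficients 0,1,1,1,2,2,1,2,2 for degrees 0…8.
[q⁸] = 1·2 + 1·1 + 1·2 + 1·2 = 7.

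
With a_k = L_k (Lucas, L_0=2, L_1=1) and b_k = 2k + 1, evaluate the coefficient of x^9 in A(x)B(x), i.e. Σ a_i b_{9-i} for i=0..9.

The convolution is the x^9 coefficient of A(x)B(x).
Σ = 2·19 + 1·17 + 3·15 + 4·13 + 7·11 + 11·9 + 18·7 + 29·5 + 47·3 + 76·1 = 816.

816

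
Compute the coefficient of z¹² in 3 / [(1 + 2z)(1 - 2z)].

12288

Partial fractions give a closed form: a_n = (3/2)·(-2)^n + (3/2)·2^n.
At n = 12: a_12 = 12288.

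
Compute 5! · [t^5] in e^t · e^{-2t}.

-1

The EGF product rule gives c_5 = Σ_{k_1+k_2=5} C(5; k_1,k_2) · ∏ g_i(k_i), where e^t gives (1)^k; e^{-2t} gives (-2)^k.
g_1(k) for k = 0…5: 1, 1, 1, 1, 1, 1.
g_2(k) for k = 0…5: 1, -2, 4, -8, 16, -32.
c_5 = Σ_k C(5,k)·g_1(k)·g_2(5−k) = 1·1·(-32) + 5·1·16 + 10·1·(-8) + 10·1·4 + 5·1·(-2) + 1·1·1 = −32 + 80 − 80 + 40 − 10 + 1 = -1.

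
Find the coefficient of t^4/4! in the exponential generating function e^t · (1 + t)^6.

1045

The EGF product rule gives c_4 = Σ_{k_1+k_2=4} C(4; k_1,k_2) · ∏ g_i(k_i), where e^t gives (1)^k; (1+t)^6 gives the falling factorial (6)_k.
g_1(k) for k = 0…4: 1, 1, 1, 1, 1.
g_2(k) for k = 0…4: 1, 6, 30, 120, 360.
c_4 = Σ_k C(4,k)·g_1(k)·g_2(4−k) = 1·1·360 + 4·1·120 + 6·1·30 + 4·1·6 + 1·1·1 = 360 + 480 + 180 + 24 + 1 = 1045.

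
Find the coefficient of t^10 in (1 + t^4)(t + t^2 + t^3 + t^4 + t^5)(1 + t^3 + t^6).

2

(1 + t^4) has coefficients 1,0,0,0,1 for degrees 0…4.
(t + t^2 + t^3 + t^4 + t^5) has coefficients 0,1,1,1,1,1,0,0,0,0,0 for degrees 0…10.
Finally multiplying by (1 + t^3 + t^6), the product of all factors after the first has coefficients 0,1,1,1,2,2,1,2,2,1,1 for degrees 0…10.
[t^10] = 1·1 + 1·1 = 2.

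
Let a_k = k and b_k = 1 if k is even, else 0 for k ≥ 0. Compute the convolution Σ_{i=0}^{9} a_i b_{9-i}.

25

Write out a_i and b_{9-i} for i = 0,…,9 and sum the products.
Σ = 0·0 + 1·1 + 2·0 + 3·1 + 4·0 + 5·1 + 6·0 + 7·1 + 8·0 + 9·1 = 25.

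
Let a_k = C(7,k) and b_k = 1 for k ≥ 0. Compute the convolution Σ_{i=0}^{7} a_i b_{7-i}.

Write out a_i and b_{7-i} for i = 0,…,7 and sum the products.
Σ = 1·1 + 7·1 + 21·1 + 35·1 + 35·1 + 21·1 + 7·1 + 1·1 = 128.

128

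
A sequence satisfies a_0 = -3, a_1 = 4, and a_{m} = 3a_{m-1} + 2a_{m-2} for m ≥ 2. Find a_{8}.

14538

The ordinary generating function has denominator 1 - 3q - 2q^2.
Iterating the recurrence: a_0,…,a_{8} = -3, 4, 6, 26, 90, 322, 1146, 4082, 14538.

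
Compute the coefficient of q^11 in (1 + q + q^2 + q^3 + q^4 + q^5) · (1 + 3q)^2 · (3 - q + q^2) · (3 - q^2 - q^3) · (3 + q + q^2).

(1 + q + q^2 + q^3 + q^4 + q^5) has coefficients 1,1,1,1,1,1 for degrees 0…5.
(1 + 3q)^2 has coefficients 1,6,9,0,0,0,0,0,0,0,0,0 for degrees 0…11.
Multiplying by (3 - q + q^2) gives running coefficients 3,17,22,-3,9,0,0,0,0,0,0,0 for degrees 0…11.
Multiplying by (3 - q^2 - q^3) gives running coefficients 9,51,63,-29,-12,-19,-6,-9,0,0,0,0 for degrees 0…11.
Finally multiplying by (3 + q + q^2), the product of all factors after the first has coefficients 27,162,249,27,-2,-98,-49,-52,-15,-9,0,0 for degrees 0…11.
[q^11] = 1·0 + 1·0 + 1·(-9) + 1·(-15) + 1·(-52) + 1·(-49) = -125.

-125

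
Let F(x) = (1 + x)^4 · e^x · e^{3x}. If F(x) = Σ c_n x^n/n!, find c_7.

The EGF product rule gives c_7 = Σ_{k_1+k_2+k_3=7} C(7; k_1,k_2,k_3) · ∏ g_i(k_i), where (1+x)^4 gives the falling factorial (4)_k; e^x gives (1)^k; e^{3x} gives (3)^k.
g_1(k) for k = 0…7: 1, 4, 12, 24, 24, 0, 0, 0.
g_2(k) for k = 0…7: 1, 1, 1, 1, 1, 1, 1, 1.
g_3(k) for k = 0…7: 1, 3, 9, 27, 81, 243, 729, 2187.
First combine the last two factors: h(k) = Σ_j C(k,j)·g_2(j)·g_3(k−j) for k = 0…7: 1, 4, 16, 64, 256, 1024, 4096, 16384.
c_7 = Σ_k C(7,k)·g_1(k)·h(7−k) = 1·1·16384 + 7·4·4096 + 21·12·1024 + 35·24·256 + 35·24·64 = 16384 + 114688 + 258048 + 215040 + 53760 = 657920.

657920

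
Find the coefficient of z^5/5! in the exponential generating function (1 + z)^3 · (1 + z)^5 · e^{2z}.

42112

The EGF product rule gives c_5 = Σ_{k_1+k_2+k_3=5} C(5; k_1,k_2,k_3) · ∏ g_i(k_i), where (1+z)^3 gives the falling factorial (3)_k; (1+z)^5 gives the falling factorial (5)_k; e^{2z} gives (2)^k.
g_1(k) for k = 0…5: 1, 3, 6, 6, 0, 0.
g_2(k) for k = 0…5: 1, 5, 20, 60, 120, 120.
g_3(k) for k = 0…5: 1, 2, 4, 8, 16, 32.
First combine the last two factors: h(k) = Σ_j C(k,j)·g_2(j)·g_3(k−j) for k = 0…5: 1, 7, 44, 248, 1256, 5752.
c_5 = Σ_k C(5,k)·g_1(k)·h(5−k) = 1·1·5752 + 5·3·1256 + 10·6·248 + 10·6·44 = 5752 + 18840 + 14880 + 2640 = 42112.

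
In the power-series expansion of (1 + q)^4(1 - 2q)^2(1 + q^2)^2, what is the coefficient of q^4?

-2

(1 + q)^4 has coefficients 1,4,6,4,1 for degrees 0…4.
(1 - 2q)^2 has coefficients 1,-4,4,0,0 for degrees 0…4.
Finally multiplying by (1 + q^2)^2, the product of all factors after the first has coefficients 1,-4,6,-8,9 for degrees 0…4.
[q^4] = 1·9 + 4·(-8) + 6·6 + 4·(-4) + 1·1 = -2.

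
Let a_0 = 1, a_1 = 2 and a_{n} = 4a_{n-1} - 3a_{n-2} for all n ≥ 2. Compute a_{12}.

The ordinary generating function has denominator 1 - 4q + 3q^2.
Iterating the recurrence: a_0,…,a_{12} = 1, 2, 5, 14, 41, 122, 365, 1094, 3281, 9842, 29525, 88574, 265721.

265721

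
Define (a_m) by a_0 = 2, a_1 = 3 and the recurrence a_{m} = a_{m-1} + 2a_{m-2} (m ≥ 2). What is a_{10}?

The ordinary generating function has denominator 1 - z - 2z^2.
Iterating the recurrence: a_0,…,a_{10} = 2, 3, 7, 13, 27, 53, 107, 213, 427, 853, 1707.

1707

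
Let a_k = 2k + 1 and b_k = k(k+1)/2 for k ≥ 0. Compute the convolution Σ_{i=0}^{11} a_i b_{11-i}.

This is [x^11] in the product of the two ordinary generating functions.
Σ = 1·66 + 3·55 + 5·45 + 7·36 + 9·28 + 11·21 + 13·15 + 15·10 + 17·6 + 19·3 + 21·1 + 23·0 = 1716.

1716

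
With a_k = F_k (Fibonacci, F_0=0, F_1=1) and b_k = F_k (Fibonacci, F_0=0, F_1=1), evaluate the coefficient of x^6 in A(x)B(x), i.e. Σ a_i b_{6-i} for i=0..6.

20

Write out a_i and b_{6-i} for i = 0,…,6 and sum the products.
Σ = 0·8 + 1·5 + 1·3 + 2·2 + 3·1 + 5·1 + 8·0 = 20.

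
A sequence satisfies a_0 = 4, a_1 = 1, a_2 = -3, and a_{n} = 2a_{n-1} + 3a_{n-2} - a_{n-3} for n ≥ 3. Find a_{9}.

The ordinary generating function has denominator 1 - 2y - 3y^2 + y^3.
Iterating the recurrence: a_0,…,a_{9} = 4, 1, -3, -7, -24, -66, -197, -568, -1661, -4829.

-4829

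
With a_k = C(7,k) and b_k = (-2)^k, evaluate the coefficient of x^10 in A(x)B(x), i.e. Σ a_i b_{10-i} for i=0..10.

8

The convolution is the t^10 coefficient of A(t)B(t).
Σ = 1·1024 + 7·(-512) + 21·256 + 35·(-128) + 35·64 + 21·(-32) + 7·16 + 1·(-8) + 0·4 + 0·(-2) + 0·1 = 8.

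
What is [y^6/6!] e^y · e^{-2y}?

The EGF product rule gives c_6 = Σ_{k_1+k_2=6} C(6; k_1,k_2) · ∏ g_i(k_i), where e^y gives (1)^k; e^{-2y} gives (-2)^k.
g_1(k) for k = 0…6: 1, 1, 1, 1, 1, 1, 1.
g_2(k) for k = 0…6: 1, -2, 4, -8, 16, -32, 64.
c_6 = Σ_k C(6,k)·g_1(k)·g_2(6−k) = 1·1·64 + 6·1·(-32) + 15·1·16 + 20·1·(-8) + 15·1·4 + 6·1·(-2) + 1·1·1 = 64 − 192 + 240 − 160 + 60 − 12 + 1 = 1.

1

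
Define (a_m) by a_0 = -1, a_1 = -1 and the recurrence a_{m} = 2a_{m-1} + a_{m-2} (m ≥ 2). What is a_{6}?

-99

The ordinary generating function has denominator 1 - 2t - t^2.
Iterating the recurrence: a_0,…,a_{6} = -1, -1, -3, -7, -17, -41, -99.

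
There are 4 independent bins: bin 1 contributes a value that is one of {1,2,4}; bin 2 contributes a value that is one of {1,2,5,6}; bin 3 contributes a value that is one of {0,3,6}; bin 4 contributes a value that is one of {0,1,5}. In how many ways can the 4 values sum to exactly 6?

6

The generating function for the choices is (x + x^2 + x^4)·(x + x^2 + x^5 + x^6)·(1 + x^3 + x^6)·(1 + x + x^5); the count is [x^6].
(x + x^2 + x^4) has coefficients 0,1,1,0,1 for degrees 0…4.
(x + x^2 + x^5 + x^6) has coefficients 0,1,1,0,0,1,1 for degrees 0…6.
Multiplying by (1 + x^3 + x^6) gives running coefficients 0,1,1,0,1,2,1 for degrees 0…6.
Finally multiplying by (1 + x + x^5), the product of all factors after the first has coefficients 0,1,2,1,1,3,4 for degrees 0…6.
[x^6] = 1·3 + 1·1 + 1·2 = 6.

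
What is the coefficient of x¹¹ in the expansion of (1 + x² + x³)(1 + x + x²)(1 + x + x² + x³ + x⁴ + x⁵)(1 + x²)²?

(1 + x² + x³) has coefficients 1,0,1,1 for degrees 0…3.
(1 + x + x²) has coefficients 1,1,1,0,0,0,0,0,0,0,0,0 for degrees 0…11.
Multiplying by (1 + x + x² + x³ + x⁴ + x⁵) gives running coefficients 1,2,3,3,3,3,2,1,0,0,0,0 for degrees 0…11.
Finally multiplying by (1 + x²)², the product of all factors after the first has coefficients 1,2,5,7,10,11,11,10,7,5,2,1 for degrees 0…11.
[x¹¹] = 1·1 + 1·5 + 1·7 = 13.

13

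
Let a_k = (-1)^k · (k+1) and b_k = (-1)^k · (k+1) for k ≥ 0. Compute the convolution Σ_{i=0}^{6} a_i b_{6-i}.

This is [x^6] in the product of the two ordinary generating functions.
Σ = 1·7 − 2·(-6) + 3·5 − 4·(-4) + 5·3 − 6·(-2) + 7·1 = 84.

84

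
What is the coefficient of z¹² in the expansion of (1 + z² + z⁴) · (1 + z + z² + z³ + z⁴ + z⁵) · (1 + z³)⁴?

25

(1 + z² + z⁴) has coefficients 1,0,1,0,1 for degrees 0…4.
(1 + z + z² + z³ + z⁴ + z⁵) has coefficients 1,1,1,1,1,1,0,0,0,0,0,0,0 for degrees 0…12.
Finally multiplying by (1 + z³)⁴, the product of all factors after the first has coefficients 1,1,1,5,5,5,10,10,10,10,10,10,5 for degrees 0…12.
[z¹²] = 1·5 + 1·10 + 1·10 = 25.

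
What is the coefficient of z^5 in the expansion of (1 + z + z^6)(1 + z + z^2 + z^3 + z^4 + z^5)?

2

(1 + z + z^6) has coefficients 1,1,0,0,0,0 for degrees 0…5.
(1 + z + z^2 + z^3 + z^4 + z^5) has coefficients 1,1,1,1,1,1 for degrees 0…5.
[z^5] = 1·1 + 1·1 = 2.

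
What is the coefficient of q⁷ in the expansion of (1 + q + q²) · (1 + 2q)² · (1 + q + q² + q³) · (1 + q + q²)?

37

(1 + q + q²) has coefficients 1,1,1 for degrees 0…2.
(1 + 2q)² has coefficients 1,4,4,0,0,0,0,0 for degrees 0…7.
Multiplying by (1 + q + q² + q³) gives running coefficients 1,5,9,9,8,4,0,0 for degrees 0…7.
Finally multiplying by (1 + q + q²), the product of all factors after the first has coefficients 1,6,15,23,26,21,12,4 for degrees 0…7.
[q⁷] = 1·4 + 1·12 + 1·21 = 37.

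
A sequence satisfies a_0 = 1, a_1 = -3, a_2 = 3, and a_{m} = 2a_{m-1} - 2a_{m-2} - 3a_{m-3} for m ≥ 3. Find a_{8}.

-309

The ordinary generating function has denominator 1 - 2y + 2y^2 + 3y^3.
Iterating the recurrence: a_0,…,a_{8} = 1, -3, 3, 9, 21, 15, -39, -171, -309.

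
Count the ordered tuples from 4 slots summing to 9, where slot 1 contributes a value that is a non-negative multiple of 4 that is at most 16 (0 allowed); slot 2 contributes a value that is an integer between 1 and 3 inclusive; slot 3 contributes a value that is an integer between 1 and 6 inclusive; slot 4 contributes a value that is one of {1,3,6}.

The generating function for the choices is (1 + q^4 + q^8 + q^12 + q^16)·(q + q^2 + q^3)·(q + q^2 + q^3 + q^4 + q^5 + q^6)·(q + q^3 + q^6); the count is [q^9].
(1 + q^4 + q^8 + q^12 + q^16) has coefficients 1,0,0,0,1,0,0,0,1,0 for degrees 0…9.
(q + q^2 + q^3) has coefficients 0,1,1,1,0,0,0,0,0,0 for degrees 0…9.
Multiplying by (q + q^2 + q^3 + q^4 + q^5 + q^6) gives running coefficients 0,0,1,2,3,3,3,3,2,1 for degrees 0…9.
Finally multiplying by (q + q^3 + q^6), the product of all factors after the first has coefficients 0,0,0,1,2,4,5,6,7,7 for degrees 0…9.
[q^9] = 1·7 + 1·4 + 1·0 = 11.

11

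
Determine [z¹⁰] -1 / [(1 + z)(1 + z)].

-11

The denominator gives the recurrence a_n = −2a_(n−1) − a_(n−2) for n ≥ 2; the numerator fixes a_0 = -1, a_1 = 2.
Iterating: -1, 2, -3, 4, -5, 6, -7, 8, -9, 10, -11, so a_10 = -11.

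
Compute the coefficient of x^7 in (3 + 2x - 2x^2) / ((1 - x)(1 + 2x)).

The denominator gives the recurrence a_n = −a_(n−1) + 2a_(n−2) for n ≥ 3; the numerator fixes a_0 = 3, a_1 = -1, a_2 = 5.
Iterating: 3, -1, 5, -7, 17, -31, 65, -127, so a_7 = -127.

-127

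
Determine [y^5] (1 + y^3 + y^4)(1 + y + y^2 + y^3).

2

(1 + y^3 + y^4) has coefficients 1,0,0,1,1 for degrees 0…4.
(1 + y + y^2 + y^3) has coefficients 1,1,1,1,0,0 for degrees 0…5.
[y^5] = 1·0 + 1·1 + 1·1 = 2.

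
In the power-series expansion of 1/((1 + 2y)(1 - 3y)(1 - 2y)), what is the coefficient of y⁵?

Partial fractions give a closed form: a_n = (1/5)·(-2)^n + (9/5)·3^n + (-1)·2^n.
At n = 5: a_5 = 399.

399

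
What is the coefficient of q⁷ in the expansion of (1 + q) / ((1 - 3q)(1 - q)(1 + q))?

3280

The denominator gives the recurrence a_n = 3a_(n−1) + a_(n−2) − 3a_(n−3) for n ≥ 3; the numerator fixes a_0 = 1, a_1 = 4, a_2 = 13.
Iterating: 1, 4, 13, 40, 121, 364, 1093, 3280, so a_7 = 3280.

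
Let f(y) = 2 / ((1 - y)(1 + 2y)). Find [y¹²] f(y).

Partial fractions give a closed form: a_n = (2/3)·1^n + (4/3)·(-2)^n.
At n = 12: a_12 = 5462.

5462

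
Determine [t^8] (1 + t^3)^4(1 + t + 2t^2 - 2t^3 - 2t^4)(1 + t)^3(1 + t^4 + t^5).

35

(1 + t^3)^4 has coefficients 1,0,0,4,0,0,6,0,0 for degrees 0…8.
(1 + t + 2t^2 - 2t^3 - 2t^4) has coefficients 1,1,2,-2,-2,0,0,0,0 for degrees 0…8.
Multiplying by (1 + t)^3 gives running coefficients 1,4,8,8,-1,-10,-8,-2,0 for degrees 0…8.
Finally multiplying by (1 + t^4 + t^5), the product of all factors after the first has coefficients 1,4,8,8,0,-5,4,14,7 for degrees 0…8.
[t^8] = 1·7 + 4·(-5) + 6·8 = 35.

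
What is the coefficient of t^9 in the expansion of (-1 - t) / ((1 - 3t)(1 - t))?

-39365

The denominator gives the recurrence a_n = 4a_(n−1) − 3a_(n−2) for n ≥ 2; the numerator fixes a_0 = -1, a_1 = -5.
Iterating: -1, -5, -17, -53, -161, -485, -1457, -4373, -13121, -39365, so a_9 = -39365.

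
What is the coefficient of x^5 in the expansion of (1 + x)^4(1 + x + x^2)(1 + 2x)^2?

(1 + x)^4 has coefficients 1,4,6,4,1 for degrees 0…4.
(1 + x + x^2) has coefficients 1,1,1,0,0,0 for degrees 0…5.
Finally multiplying by (1 + 2x)^2, the product of all factors after the first has coefficients 1,5,9,8,4,0 for degrees 0…5.
[x^5] = 1·0 + 4·4 + 6·8 + 4·9 + 1·5 = 105.

105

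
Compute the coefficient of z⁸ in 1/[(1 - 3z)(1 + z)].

4921

Partial fractions give a closed form: a_n = (3/4)·3^n + (1/4)·(-1)^n.
At n = 8: a_8 = 4921.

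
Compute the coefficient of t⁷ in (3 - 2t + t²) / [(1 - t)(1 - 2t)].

The denominator gives the recurrence a_n = 3a_(n−1) − 2a_(n−2) for n ≥ 3; the numerator fixes a_0 = 3, a_1 = 7, a_2 = 16.
Iterating: 3, 7, 16, 34, 70, 142, 286, 574, so a_7 = 574.

574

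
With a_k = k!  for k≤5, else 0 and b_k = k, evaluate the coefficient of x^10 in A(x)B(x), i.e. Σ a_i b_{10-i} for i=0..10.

Write out a_i and b_{10-i} for i = 0,…,10 and sum the products.
Σ = 1·10 + 1·9 + 2·8 + 6·7 + 24·6 + 120·5 + 0·4 + 0·3 + 0·2 + 0·1 + 0·0 = 821.

821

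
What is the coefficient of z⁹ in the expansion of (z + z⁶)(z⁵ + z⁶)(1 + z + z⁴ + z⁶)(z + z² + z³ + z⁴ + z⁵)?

(z + z⁶) has coefficients 0,1,0,0,0,0,1 for degrees 0…6.
(z⁵ + z⁶) has coefficients 0,0,0,0,0,1,1,0,0,0 for degrees 0…9.
Multiplying by (1 + z + z⁴ + z⁶) gives running coefficients 0,0,0,0,0,1,2,1,0,1 for degrees 0…9.
Finally multiplying by (z + z² + z³ + z⁴ + z⁵), the product of all factors after the first has coefficients 0,0,0,0,0,0,1,3,4,4 for degrees 0…9.
[z⁹] = 1·4 + 1·0 = 4.

4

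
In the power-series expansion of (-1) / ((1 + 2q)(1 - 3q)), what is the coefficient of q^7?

-1261

Partial fractions give a closed form: a_n = (-2/5)·(-2)^n + (-3/5)·3^n.
At n = 7: a_7 = -1261.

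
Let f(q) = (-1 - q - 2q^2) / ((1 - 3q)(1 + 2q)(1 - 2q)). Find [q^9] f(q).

-53986

Partial fractions give a closed form: a_n = (-14/5)·3^n + (-1/5)·(-2)^n + (2)·2^n.
At n = 9: a_9 = -53986.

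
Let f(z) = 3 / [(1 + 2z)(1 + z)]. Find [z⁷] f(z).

-765

Partial fractions give a closed form: a_n = (6)·(-2)^n + (-3)·(-1)^n.
At n = 7: a_7 = -765.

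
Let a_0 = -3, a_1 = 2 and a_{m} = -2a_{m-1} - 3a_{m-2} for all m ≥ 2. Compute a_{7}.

The ordinary generating function has denominator 1 + 2q + 3q^2.
Iterating the recurrence: a_0,…,a_{7} = -3, 2, 5, -16, 17, 14, -79, 116.

116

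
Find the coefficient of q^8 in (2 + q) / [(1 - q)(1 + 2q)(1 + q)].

The denominator gives the recurrence a_n = −2a_(n−1) + a_(n−2) + 2a_(n−3) for n ≥ 3; the numerator fixes a_0 = 2, a_1 = -3, a_2 = 8.
Iterating: 2, -3, 8, -15, 32, -63, 128, -255, 512, so a_8 = 512.

512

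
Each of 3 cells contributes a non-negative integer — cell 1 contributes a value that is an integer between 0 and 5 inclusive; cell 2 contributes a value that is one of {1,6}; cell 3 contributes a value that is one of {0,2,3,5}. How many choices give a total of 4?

The generating function for the choices is (1 + y + y^2 + y^3 + y^4 + y^5)·(y + y^6)·(1 + y^2 + y^3 + y^5); the count is [y^4].
(1 + y + y^2 + y^3 + y^4 + y^5) has coefficients 1,1,1,1,1 for degrees 0…4.
(y + y^6) has coefficients 0,1,0,0,0 for degrees 0…4.
Finally multiplying by (1 + y^2 + y^3 + y^5), the product of all factors after the first has coefficients 0,1,0,1,1 for degrees 0…4.
[y^4] = 1·1 + 1·1 + 1·0 + 1·1 + 1·0 = 3.

3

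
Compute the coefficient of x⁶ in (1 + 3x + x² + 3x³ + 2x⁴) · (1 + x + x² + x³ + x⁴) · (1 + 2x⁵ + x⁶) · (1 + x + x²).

36

(1 + 3x + x² + 3x³ + 2x⁴) has coefficients 1,3,1,3,2 for degrees 0…4.
(1 + x + x² + x³ + x⁴) has coefficients 1,1,1,1,1,0,0 for degrees 0…6.
Multiplying by (1 + 2x⁵ + x⁶) gives running coefficients 1,1,1,1,1,2,3 for degrees 0…6.
Finally multiplying by (1 + x + x²), the product of all factors after the first has coefficients 1,2,3,3,3,4,6 for degrees 0…6.
[x⁶] = 1·6 + 3·4 + 1·3 + 3·3 + 2·3 = 36.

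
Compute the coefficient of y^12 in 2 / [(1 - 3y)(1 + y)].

The denominator gives the recurrence a_n = 2a_(n−1) + 3a_(n−2) for n ≥ 2; the numerator fixes a_0 = 2, a_1 = 4.
Iterating: 2, 4, 14, 40, 122, 364, 1094, 3280, 9842, 29524, 88574, 265720, 797162, so a_12 = 797162.

797162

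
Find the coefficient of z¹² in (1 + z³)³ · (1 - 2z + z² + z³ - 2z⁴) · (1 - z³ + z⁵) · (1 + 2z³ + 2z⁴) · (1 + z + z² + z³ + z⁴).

(1 + z³)³ has coefficients 1,0,0,3,0,0,3,0,0,1 for degrees 0…9.
(1 - 2z + z² + z³ - 2z⁴) has coefficients 1,-2,1,1,-2,0,0,0,0,0,0,0,0 for degrees 0…12.
Multiplying by (1 - z³ + z⁵) gives running coefficients 1,-2,1,0,0,0,-3,3,1,-2,0,0,0 for degrees 0…12.
Multiplying by (1 + 2z³ + 2z⁴) gives running coefficients 1,-2,1,2,-2,-2,-1,3,1,-8,0,8,-2 for degrees 0…12.
Finally multiplying by (1 + z + z² + z³ + z⁴), the product of all factors after the first has coefficients 1,-1,0,2,0,-3,-2,0,-1,-7,-5,4,-1 for degrees 0…12.
[z¹²] = 1·(-1) + 3·(-7) + 3·(-2) + 1·2 = -26.

-26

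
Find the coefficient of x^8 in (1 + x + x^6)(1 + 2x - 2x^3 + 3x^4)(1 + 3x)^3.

126

(1 + x + x^6) has coefficients 1,1,0,0,0,0,1 for degrees 0…6.
(1 + 2x - 2x^3 + 3x^4) has coefficients 1,2,0,-2,3,0,0,0,0 for degrees 0…8.
Finally multiplying by (1 + 3x)^3, the product of all factors after the first has coefficients 1,11,45,79,39,-27,27,81,0 for degrees 0…8.
[x^8] = 1·0 + 1·81 + 1·45 = 126.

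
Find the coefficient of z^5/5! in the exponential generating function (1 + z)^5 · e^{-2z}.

88

The EGF product rule gives c_5 = Σ_{k_1+k_2=5} C(5; k_1,k_2) · ∏ g_i(k_i), where (1+z)^5 gives the falling factorial (5)_k; e^{-2z} gives (-2)^k.
g_1(k) for k = 0…5: 1, 5, 20, 60, 120, 120.
g_2(k) for k = 0…5: 1, -2, 4, -8, 16, -32.
c_5 = Σ_k C(5,k)·g_1(k)·g_2(5−k) = 1·1·(-32) + 5·5·16 + 10·20·(-8) + 10·60·4 + 5·120·(-2) + 1·120·1 = −32 + 400 − 1600 + 2400 − 1200 + 120 = 88.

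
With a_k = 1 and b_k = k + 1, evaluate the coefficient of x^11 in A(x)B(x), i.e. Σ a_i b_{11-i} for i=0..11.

This is [x^11] in the product of the two ordinary generating functions.
Σ = 1·12 + 1·11 + 1·10 + 1·9 + 1·8 + 1·7 + 1·6 + 1·5 + 1·4 + 1·3 + 1·2 + 1·1 = 78.

78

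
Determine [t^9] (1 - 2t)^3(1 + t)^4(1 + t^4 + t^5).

11

(1 - 2t)^3 has coefficients 1,-6,12,-8 for degrees 0…3.
(1 + t)^4 has coefficients 1,4,6,4,1,0,0,0,0,0 for degrees 0…9.
Finally multiplying by (1 + t^4 + t^5), the product of all factors after the first has coefficients 1,4,6,4,2,5,10,10,5,1 for degrees 0…9.
[t^9] = 1·1 − 6·5 + 12·10 − 8·10 = 11.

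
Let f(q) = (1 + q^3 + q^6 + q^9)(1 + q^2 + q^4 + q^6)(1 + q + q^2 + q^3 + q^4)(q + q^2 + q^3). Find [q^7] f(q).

14

(1 + q^3 + q^6 + q^9) has coefficients 1,0,0,1,0,0,1,0 for degrees 0…7.
(1 + q^2 + q^4 + q^6) has coefficients 1,0,1,0,1,0,1,0 for degrees 0…7.
Multiplying by (1 + q + q^2 + q^3 + q^4) gives running coefficients 1,1,2,2,3,2,3,2 for degrees 0…7.
Finally multiplying by (q + q^2 + q^3), the product of all factors after the first has coefficients 0,1,2,4,5,7,7,8 for degrees 0…7.
[q^7] = 1·8 + 1·5 + 1·1 = 14.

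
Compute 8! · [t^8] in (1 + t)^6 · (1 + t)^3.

The EGF product rule gives c_8 = Σ_{k_1+k_2=8} C(8; k_1,k_2) · ∏ g_i(k_i), where (1+t)^6 gives the falling factorial (6)_k; (1+t)^3 gives the falling factorial (3)_k.
g_1(k) for k = 0…8: 1, 6, 30, 120, 360, 720, 720, 0, 0.
g_2(k) for k = 0…8: 1, 3, 6, 6, 0, 0, 0, 0, 0.
c_8 = Σ_k C(8,k)·g_1(k)·g_2(8−k) = 56·720·6 + 28·720·6 = 241920 + 120960 = 362880.

362880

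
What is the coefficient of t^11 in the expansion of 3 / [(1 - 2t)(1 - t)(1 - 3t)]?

The denominator gives the recurrence a_n = 6a_(n−1) − 11a_(n−2) + 6a_(n−3) for n ≥ 3; the numerator fixes a_0 = 3, a_1 = 18, a_2 = 75.
Iterating: 3, 18, 75, 270, 903, 2898, 9075, 27990, 85503, 259578, 784875, 2366910, so a_11 = 2366910.

2366910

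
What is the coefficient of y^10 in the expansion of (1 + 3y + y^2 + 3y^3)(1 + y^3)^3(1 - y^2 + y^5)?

(1 + 3y + y^2 + 3y^3) has coefficients 1,3,1,3 for degrees 0…3.
(1 + y^3)^3 has coefficients 1,0,0,3,0,0,3,0,0,1,0 for degrees 0…10.
Finally multiplying by (1 - y^2 + y^5), the product of all factors after the first has coefficients 1,0,-1,3,0,-2,3,0,0,1,0 for degrees 0…10.
[y^10] = 1·0 + 3·1 + 1·0 + 3·0 = 3.

3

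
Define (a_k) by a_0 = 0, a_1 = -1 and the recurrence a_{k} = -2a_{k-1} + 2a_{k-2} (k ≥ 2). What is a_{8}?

The ordinary generating function has denominator 1 + 2q - 2q^2.
Iterating the recurrence: a_0,…,a_{8} = 0, -1, 2, -6, 16, -44, 120, -328, 896.

896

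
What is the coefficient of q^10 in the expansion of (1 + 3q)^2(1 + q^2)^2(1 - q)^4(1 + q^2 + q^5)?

22

(1 + 3q)^2 has coefficients 1,6,9 for degrees 0…2.
(1 + q^2)^2 has coefficients 1,0,2,0,1,0,0,0,0,0,0 for degrees 0…10.
Multiplying by (1 - q)^4 gives running coefficients 1,-4,8,-12,14,-12,8,-4,1,0,0 for degrees 0…10.
Finally multiplying by (1 + q^2 + q^5), the product of all factors after the first has coefficients 1,-4,9,-16,22,-23,18,-8,-3,10,-11 for degrees 0…10.
[q^10] = 1·(-11) + 6·10 + 9·(-3) = 22.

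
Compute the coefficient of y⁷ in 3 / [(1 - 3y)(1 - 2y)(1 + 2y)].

11349

Partial fractions give a closed form: a_n = (27/5)·3^n + (-3)·2^n + (3/5)·(-2)^n.
At n = 7: a_7 = 11349.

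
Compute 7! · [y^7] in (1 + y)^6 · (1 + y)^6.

3991680

The EGF product rule gives c_7 = Σ_{k_1+k_2=7} C(7; k_1,k_2) · ∏ g_i(k_i), where (1+y)^6 gives the falling factorial (6)_k; (1+y)^6 gives the falling factorial (6)_k.
g_1(k) for k = 0…7: 1, 6, 30, 120, 360, 720, 720, 0.
g_2(k) for k = 0…7: 1, 6, 30, 120, 360, 720, 720, 0.
c_7 = Σ_k C(7,k)·g_1(k)·g_2(7−k) = 7·6·720 + 21·30·720 + 35·120·360 + 35·360·120 + 21·720·30 + 7·720·6 = 30240 + 453600 + 1512000 + 1512000 + 453600 + 30240 = 3991680.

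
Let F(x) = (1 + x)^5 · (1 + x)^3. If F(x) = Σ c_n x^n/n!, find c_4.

The EGF product rule gives c_4 = Σ_{k_1+k_2=4} C(4; k_1,k_2) · ∏ g_i(k_i), where (1+x)^5 gives the falling factorial (5)_k; (1+x)^3 gives the falling factorial (3)_k.
g_1(k) for k = 0…4: 1, 5, 20, 60, 120.
g_2(k) for k = 0…4: 1, 3, 6, 6, 0.
c_4 = Σ_k C(4,k)·g_1(k)·g_2(4−k) = 4·5·6 + 6·20·6 + 4·60·3 + 1·120·1 = 120 + 720 + 720 + 120 = 1680.

1680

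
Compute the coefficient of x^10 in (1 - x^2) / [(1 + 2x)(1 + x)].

1536

The denominator gives the recurrence a_n = −3a_(n−1) − 2a_(n−2) for n ≥ 3; the numerator fixes a_0 = 1, a_1 = -3, a_2 = 6.
Iterating: 1, -3, 6, -12, 24, -48, 96, -192, 384, -768, 1536, so a_10 = 1536.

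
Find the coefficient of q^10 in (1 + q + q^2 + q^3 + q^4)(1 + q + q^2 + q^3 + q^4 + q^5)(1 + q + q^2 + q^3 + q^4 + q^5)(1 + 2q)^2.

187

(1 + q + q^2 + q^3 + q^4) has coefficients 1,1,1,1,1 for degrees 0…4.
(1 + q + q^2 + q^3 + q^4 + q^5) has coefficients 1,1,1,1,1,1,0,0,0,0,0 for degrees 0…10.
Multiplying by (1 + q + q^2 + q^3 + q^4 + q^5) gives running coefficients 1,2,3,4,5,6,5,4,3,2,1 for degrees 0…10.
Finally multiplying by (1 + 2q)^2, the product of all factors after the first has coefficients 1,6,15,24,33,42,49,48,39,30,21 for degrees 0…10.
[q^10] = 1·21 + 1·30 + 1·39 + 1·48 + 1·49 = 187.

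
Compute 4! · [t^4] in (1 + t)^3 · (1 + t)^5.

The EGF product rule gives c_4 = Σ_{k_1+k_2=4} C(4; k_1,k_2) · ∏ g_i(k_i), where (1+t)^3 gives the falling factorial (3)_k; (1+t)^5 gives the falling factorial (5)_k.
g_1(k) for k = 0…4: 1, 3, 6, 6, 0.
g_2(k) for k = 0…4: 1, 5, 20, 60, 120.
c_4 = Σ_k C(4,k)·g_1(k)·g_2(4−k) = 1·1·120 + 4·3·60 + 6·6·20 + 4·6·5 = 120 + 720 + 720 + 120 = 1680.

1680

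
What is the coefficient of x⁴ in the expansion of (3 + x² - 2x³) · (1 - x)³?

9

(3 + x² - 2x³) has coefficients 3,0,1,-2 for degrees 0…3.
(1 - x)³ has coefficients 1,-3,3,-1,0 for degrees 0…4.
[x⁴] = 3·0 + 1·3 − 2·(-3) = 9.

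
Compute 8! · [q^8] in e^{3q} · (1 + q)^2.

82377

The EGF product rule gives c_8 = Σ_{k_1+k_2=8} C(8; k_1,k_2) · ∏ g_i(k_i), where e^{3q} gives (3)^k; (1+q)^2 gives the falling factorial (2)_k.
g_1(k) for k = 0…8: 1, 3, 9, 27, 81, 243, 729, 2187, 6561.
g_2(k) for k = 0…8: 1, 2, 2, 0, 0, 0, 0, 0, 0.
c_8 = Σ_k C(8,k)·g_1(k)·g_2(8−k) = 28·729·2 + 8·2187·2 + 1·6561·1 = 40824 + 34992 + 6561 = 82377.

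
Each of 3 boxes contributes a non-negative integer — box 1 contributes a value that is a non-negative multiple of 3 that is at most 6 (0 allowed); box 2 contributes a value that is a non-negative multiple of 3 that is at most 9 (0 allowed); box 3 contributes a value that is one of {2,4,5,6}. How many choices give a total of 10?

The generating function for the choices is (1 + z³ + z⁶)·(1 + z³ + z⁶ + z⁹)·(z² + z⁴ + z⁵ + z⁶); the count is [z¹⁰].
(1 + z³ + z⁶) has coefficients 1,0,0,1,0,0,1 for degrees 0…6.
(1 + z³ + z⁶ + z⁹) has coefficients 1,0,0,1,0,0,1,0,0,1,0 for degrees 0…10.
Finally multiplying by (z² + z⁴ + z⁵ + z⁶), the product of all factors after the first has coefficients 0,0,1,0,1,2,1,1,2,1,1 for degrees 0…10.
[z¹⁰] = 1·1 + 1·1 + 1·1 = 3.

3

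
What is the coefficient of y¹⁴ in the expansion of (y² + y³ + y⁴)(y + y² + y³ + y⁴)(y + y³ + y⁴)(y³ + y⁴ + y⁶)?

(y² + y³ + y⁴) has coefficients 0,0,1,1,1 for degrees 0…4.
(y + y² + y³ + y⁴) has coefficients 0,1,1,1,1,0,0,0,0,0,0,0,0,0,0 for degrees 0…14.
Multiplying by (y + y³ + y⁴) gives running coefficients 0,0,1,1,2,3,2,2,1,0,0,0,0,0,0 for degrees 0…14.
Finally multiplying by (y³ + y⁴ + y⁶), the product of all factors after the first has coefficients 0,0,0,0,0,1,2,3,6,6,6,6,3,2,1 for degrees 0…14.
[y¹⁴] = 1·3 + 1·6 + 1·6 = 15.

15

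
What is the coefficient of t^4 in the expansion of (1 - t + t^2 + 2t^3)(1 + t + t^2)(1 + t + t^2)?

(1 - t + t^2 + 2t^3) has coefficients 1,-1,1,2 for degrees 0…3.
(1 + t + t^2) has coefficients 1,1,1,0,0 for degrees 0…4.
Finally multiplying by (1 + t + t^2), the product of all factors after the first has coefficients 1,2,3,2,1 for degrees 0…4.
[t^4] = 1·1 − 1·2 + 1·3 + 2·2 = 6.

6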